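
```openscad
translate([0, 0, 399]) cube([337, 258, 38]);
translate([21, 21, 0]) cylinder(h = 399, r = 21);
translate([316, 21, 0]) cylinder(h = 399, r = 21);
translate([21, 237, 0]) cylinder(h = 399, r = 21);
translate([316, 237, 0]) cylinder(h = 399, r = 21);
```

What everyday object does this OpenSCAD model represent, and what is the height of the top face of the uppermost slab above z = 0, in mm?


A stool. The seat height is 437 mm.

A 337×258×38 slab at z = 399 on four corner cylinders — a stool. The seat top is 399 + 38 = 437 mm.


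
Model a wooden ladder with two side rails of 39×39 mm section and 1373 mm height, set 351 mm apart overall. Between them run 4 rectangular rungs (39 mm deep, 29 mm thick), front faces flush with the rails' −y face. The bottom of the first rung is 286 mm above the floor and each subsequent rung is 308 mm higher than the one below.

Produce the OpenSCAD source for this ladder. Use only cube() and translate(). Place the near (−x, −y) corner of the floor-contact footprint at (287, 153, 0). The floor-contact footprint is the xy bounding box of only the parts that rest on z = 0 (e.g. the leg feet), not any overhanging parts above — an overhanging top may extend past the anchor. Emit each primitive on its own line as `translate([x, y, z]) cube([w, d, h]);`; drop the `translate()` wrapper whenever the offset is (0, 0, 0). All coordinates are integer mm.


translate([287, 153, 0]) cube([39, 39, 1373]);
translate([599, 153, 0]) cube([39, 39, 1373]);
translate([326, 153, 286]) cube([273, 39, 29]);
translate([326, 153, 594]) cube([273, 39, 29]);
translate([326, 153, 902]) cube([273, 39, 29]);
translate([326, 153, 1210]) cube([273, 39, 29]);


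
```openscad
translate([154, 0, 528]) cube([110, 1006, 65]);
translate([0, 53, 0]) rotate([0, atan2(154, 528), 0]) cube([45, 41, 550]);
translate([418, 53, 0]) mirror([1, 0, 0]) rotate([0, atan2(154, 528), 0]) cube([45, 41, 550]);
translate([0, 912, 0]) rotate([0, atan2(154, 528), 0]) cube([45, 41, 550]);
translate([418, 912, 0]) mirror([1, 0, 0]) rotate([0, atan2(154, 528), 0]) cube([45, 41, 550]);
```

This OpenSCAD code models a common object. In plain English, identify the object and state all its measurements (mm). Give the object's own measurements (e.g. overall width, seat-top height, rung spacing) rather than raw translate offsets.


A sawhorse. A 110×1006×65 mm beam (x, y, z) sits on two A-frame leg pairs. Each pair is two raked legs of 45×41 mm section (41 mm along y) splaying symmetrically in x. Each leg rises 528 mm vertically over 154 mm of horizontal reach and is 550 mm long along its own axis. Every leg's outer bottom edge rests on the floor and its outer top edge meets a bottom edge of the beam — the left legs (tilting toward +x) meet the beam's −x bottom edge, the right legs (their mirror images, tilting toward −x) meet its +x bottom edge — so the leg tops tuck under the beam, the beam's underside is 528 mm above the floor, and the feet are 418 mm apart outside-to-outside with the beam centred between them. The two leg pairs are set in 53 mm from either end of the beam.


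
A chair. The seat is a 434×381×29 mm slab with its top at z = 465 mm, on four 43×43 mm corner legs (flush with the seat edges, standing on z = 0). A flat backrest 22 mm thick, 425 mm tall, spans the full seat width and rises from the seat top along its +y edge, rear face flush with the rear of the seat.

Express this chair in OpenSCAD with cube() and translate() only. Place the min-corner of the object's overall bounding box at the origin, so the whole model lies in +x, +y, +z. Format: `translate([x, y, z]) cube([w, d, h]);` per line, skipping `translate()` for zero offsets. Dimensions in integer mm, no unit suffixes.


// leg_h = 465 - 29 = 436
translate([0, 0, 436]) cube([434, 381, 29]);
cube([43, 43, 436]);
translate([391, 0, 0]) cube([43, 43, 436]);
translate([0, 338, 0]) cube([43, 43, 436]);
translate([391, 338, 0]) cube([43, 43, 436]);
translate([0, 359, 465]) cube([434, 22, 425]);


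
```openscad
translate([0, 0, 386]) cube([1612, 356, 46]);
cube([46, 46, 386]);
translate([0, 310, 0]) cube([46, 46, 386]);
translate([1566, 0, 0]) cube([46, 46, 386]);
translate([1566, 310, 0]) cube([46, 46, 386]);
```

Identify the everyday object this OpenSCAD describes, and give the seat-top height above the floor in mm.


A bench. The seat-top height is 432 mm.

A long slab on four corner posts — a bench. The slab sits at z = 386 with thickness 46, so the top is 386 + 46 = 432 mm.


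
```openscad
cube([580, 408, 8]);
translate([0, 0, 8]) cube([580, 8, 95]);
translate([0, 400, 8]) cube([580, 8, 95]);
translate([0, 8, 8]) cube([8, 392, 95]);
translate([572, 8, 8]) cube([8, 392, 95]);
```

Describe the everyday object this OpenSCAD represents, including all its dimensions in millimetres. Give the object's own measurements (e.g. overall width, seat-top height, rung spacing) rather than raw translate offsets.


An open-topped rectangular box: outside dimensions 580×408×103 mm, with a uniform wall and base thickness of 8 mm. The base is a full 580×408 slab on the floor; four walls sit on top of the base. The front and back walls (the −y and +y sides) span the full width; the two side walls fit between them.


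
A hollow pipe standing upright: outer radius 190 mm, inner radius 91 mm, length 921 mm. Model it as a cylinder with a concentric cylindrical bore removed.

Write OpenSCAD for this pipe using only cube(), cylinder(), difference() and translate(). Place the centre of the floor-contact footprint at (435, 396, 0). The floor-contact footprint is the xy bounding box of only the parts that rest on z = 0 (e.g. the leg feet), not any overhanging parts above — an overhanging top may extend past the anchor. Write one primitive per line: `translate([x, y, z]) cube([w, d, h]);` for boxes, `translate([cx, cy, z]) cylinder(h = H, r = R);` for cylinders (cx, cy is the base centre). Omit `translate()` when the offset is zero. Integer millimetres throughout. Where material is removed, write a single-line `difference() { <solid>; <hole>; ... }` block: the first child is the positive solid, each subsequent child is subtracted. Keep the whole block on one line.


difference() { translate([435, 396, 0]) cylinder(h = 921, r = 190); translate([435, 396, 0]) cylinder(h = 921, r = 91); }


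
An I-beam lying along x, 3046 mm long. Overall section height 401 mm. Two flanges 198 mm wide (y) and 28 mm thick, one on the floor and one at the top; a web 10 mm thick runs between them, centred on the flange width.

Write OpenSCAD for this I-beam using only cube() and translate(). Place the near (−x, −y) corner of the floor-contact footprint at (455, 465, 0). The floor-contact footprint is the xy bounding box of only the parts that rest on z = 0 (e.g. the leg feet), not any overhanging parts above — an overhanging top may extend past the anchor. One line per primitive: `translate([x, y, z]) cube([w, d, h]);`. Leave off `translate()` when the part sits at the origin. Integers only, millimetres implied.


translate([455, 465, 0]) cube([3046, 198, 28]);
translate([455, 559, 28]) cube([3046, 10, 345]);
translate([455, 465, 373]) cube([3046, 198, 28]);


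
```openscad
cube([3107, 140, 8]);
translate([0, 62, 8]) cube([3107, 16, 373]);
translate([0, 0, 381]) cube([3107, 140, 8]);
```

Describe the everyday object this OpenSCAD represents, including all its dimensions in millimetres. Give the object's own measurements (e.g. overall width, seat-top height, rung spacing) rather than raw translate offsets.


An I-beam lying along x, 3107 mm long. Overall section height 389 mm. Two flanges 140 mm wide (y) and 8 mm thick, one on the floor and one at the top; a web 16 mm thick runs between them, centred on the flange width.


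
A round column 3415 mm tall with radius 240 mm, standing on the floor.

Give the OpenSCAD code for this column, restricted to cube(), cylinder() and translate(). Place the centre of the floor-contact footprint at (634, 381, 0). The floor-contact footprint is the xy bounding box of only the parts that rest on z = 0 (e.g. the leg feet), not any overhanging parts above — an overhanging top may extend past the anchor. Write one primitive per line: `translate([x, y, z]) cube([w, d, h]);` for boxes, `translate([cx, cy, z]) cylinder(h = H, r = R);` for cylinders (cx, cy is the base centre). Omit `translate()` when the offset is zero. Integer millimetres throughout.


translate([634, 381, 0]) cylinder(h = 3415, r = 240);


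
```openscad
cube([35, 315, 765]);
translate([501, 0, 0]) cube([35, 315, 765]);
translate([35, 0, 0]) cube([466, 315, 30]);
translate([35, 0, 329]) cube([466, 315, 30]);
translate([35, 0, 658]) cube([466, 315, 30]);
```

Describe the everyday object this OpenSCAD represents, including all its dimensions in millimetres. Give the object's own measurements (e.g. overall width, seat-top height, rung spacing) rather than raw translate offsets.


An open bookshelf. Two side panels, each 35 mm thick, 315 mm deep and 765 mm tall, stand 536 mm apart (outside-to-outside). Between them sit 3 shelves, each 30 mm thick and 315 mm deep, spanning the full gap between the sides. The bottom shelf rests on the floor (its underside at z = 0) and the clear gap between one shelf's top and the next shelf's underside is 299 mm.


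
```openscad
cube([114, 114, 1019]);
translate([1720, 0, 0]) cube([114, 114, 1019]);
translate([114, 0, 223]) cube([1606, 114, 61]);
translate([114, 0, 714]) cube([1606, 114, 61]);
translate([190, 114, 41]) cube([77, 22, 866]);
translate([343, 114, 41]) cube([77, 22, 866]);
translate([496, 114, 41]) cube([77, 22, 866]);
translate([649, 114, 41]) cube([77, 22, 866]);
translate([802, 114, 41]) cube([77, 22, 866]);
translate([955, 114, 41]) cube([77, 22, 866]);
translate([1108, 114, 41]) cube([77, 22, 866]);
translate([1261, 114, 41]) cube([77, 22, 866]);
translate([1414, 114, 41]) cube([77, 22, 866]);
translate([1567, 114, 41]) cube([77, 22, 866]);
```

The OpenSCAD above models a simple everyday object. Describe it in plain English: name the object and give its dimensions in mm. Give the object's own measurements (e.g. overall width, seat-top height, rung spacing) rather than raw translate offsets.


A fence section. Two 114×114 mm posts, 1019 mm tall, stand on the floor with a clear span of 1606 mm between their inner faces. Two horizontal rails of 114×61 mm section span the gap between the posts with their undersides at z = 223 mm and z = 714 mm, flush with the posts' −y face. 10 pickets, each 77 mm wide, 22 mm thick and 866 mm tall, are fixed to the +y face of the rails with their bottoms at z = 41 mm, spaced across the span with a 76 mm gap after the −x post and between neighbouring pickets and before the +x post.


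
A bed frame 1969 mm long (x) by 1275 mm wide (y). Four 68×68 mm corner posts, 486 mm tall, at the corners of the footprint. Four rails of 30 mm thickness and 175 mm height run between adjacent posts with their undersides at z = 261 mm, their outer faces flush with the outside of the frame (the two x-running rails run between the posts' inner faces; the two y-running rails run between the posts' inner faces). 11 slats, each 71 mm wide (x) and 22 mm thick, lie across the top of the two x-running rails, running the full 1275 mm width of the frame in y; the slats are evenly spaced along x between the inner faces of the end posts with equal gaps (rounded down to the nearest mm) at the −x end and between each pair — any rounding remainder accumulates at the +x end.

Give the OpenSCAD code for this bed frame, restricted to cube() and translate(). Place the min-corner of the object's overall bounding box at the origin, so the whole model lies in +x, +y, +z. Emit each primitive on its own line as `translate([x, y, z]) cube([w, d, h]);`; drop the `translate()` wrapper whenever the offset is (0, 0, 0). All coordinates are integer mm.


cube([68, 68, 486]);
translate([0, 1207, 0]) cube([68, 68, 486]);
translate([1901, 0, 0]) cube([68, 68, 486]);
translate([1901, 1207, 0]) cube([68, 68, 486]);
translate([68, 0, 261]) cube([1833, 30, 175]);
translate([68, 1245, 261]) cube([1833, 30, 175]);
translate([0, 68, 261]) cube([30, 1139, 175]);
translate([1939, 68, 261]) cube([30, 1139, 175]);
translate([155, 0, 436]) cube([71, 1275, 22]);
translate([313, 0, 436]) cube([71, 1275, 22]);
translate([471, 0, 436]) cube([71, 1275, 22]);
translate([629, 0, 436]) cube([71, 1275, 22]);
translate([787, 0, 436]) cube([71, 1275, 22]);
translate([945, 0, 436]) cube([71, 1275, 22]);
translate([1103, 0, 436]) cube([71, 1275, 22]);
translate([1261, 0, 436]) cube([71, 1275, 22]);
translate([1419, 0, 436]) cube([71, 1275, 22]);
translate([1577, 0, 436]) cube([71, 1275, 22]);
translate([1735, 0, 436]) cube([71, 1275, 22]);


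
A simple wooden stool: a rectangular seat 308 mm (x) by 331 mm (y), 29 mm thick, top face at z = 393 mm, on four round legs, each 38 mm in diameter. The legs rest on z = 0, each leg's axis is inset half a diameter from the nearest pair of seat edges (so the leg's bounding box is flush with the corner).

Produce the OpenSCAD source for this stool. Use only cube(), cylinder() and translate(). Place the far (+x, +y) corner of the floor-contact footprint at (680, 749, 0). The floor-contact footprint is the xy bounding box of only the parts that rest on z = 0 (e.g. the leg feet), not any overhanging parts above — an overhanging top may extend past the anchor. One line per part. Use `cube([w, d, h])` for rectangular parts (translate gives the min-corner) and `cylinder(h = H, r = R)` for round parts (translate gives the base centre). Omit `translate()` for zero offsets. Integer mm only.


// leg_h = 393 - 29 = 364
translate([372, 418, 364]) cube([308, 331, 29]);
translate([391, 437, 0]) cylinder(h = 364, r = 19);
translate([661, 437, 0]) cylinder(h = 364, r = 19);
translate([391, 730, 0]) cylinder(h = 364, r = 19);
translate([661, 730, 0]) cylinder(h = 364, r = 19);


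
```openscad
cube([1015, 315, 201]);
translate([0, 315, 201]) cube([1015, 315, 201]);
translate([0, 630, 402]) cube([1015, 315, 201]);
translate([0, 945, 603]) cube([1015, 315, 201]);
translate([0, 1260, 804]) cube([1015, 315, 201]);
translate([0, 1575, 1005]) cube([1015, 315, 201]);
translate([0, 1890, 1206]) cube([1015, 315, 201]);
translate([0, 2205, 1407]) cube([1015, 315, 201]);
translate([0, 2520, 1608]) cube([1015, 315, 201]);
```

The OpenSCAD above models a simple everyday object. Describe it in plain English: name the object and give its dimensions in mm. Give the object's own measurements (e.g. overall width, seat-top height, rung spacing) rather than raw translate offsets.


A straight staircase of 9 solid steps. Each step is 1015 mm wide (x), 315 mm deep (y, the going) and 201 mm tall (the rise). The first step rests on the floor; each subsequent step sits one going further in +y and one rise higher in +z, directly behind and above the previous step with no overlap.


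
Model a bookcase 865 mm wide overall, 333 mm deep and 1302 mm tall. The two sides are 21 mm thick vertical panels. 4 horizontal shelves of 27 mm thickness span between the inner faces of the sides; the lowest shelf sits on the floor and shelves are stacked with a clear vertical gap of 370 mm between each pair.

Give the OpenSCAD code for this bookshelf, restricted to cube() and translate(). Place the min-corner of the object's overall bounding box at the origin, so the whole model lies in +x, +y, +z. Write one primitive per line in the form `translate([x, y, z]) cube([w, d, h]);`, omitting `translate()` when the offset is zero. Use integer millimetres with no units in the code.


cube([21, 333, 1302]);
translate([844, 0, 0]) cube([21, 333, 1302]);
translate([21, 0, 0]) cube([823, 333, 27]);
translate([21, 0, 397]) cube([823, 333, 27]);
translate([21, 0, 794]) cube([823, 333, 27]);
translate([21, 0, 1191]) cube([823, 333, 27]);


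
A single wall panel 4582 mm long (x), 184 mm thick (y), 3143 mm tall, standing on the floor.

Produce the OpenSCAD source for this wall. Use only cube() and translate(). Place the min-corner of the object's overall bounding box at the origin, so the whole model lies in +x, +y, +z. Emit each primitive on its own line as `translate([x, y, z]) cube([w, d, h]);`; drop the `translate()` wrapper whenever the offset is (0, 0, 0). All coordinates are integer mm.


cube([4582, 184, 3143]);


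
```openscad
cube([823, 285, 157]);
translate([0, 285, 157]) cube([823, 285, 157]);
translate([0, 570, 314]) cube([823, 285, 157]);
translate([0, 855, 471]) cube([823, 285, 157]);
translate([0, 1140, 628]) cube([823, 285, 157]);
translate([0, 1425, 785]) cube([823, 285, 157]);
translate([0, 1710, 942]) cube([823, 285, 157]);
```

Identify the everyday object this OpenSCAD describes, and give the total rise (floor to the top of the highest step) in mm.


A staircase. The total rise is 1099 mm.

7 identical blocks, each offset up and back from the previous — a staircase. Each step is 157 mm tall and there are 7 of them, so the total rise is 7 × 157 = 1099 mm.


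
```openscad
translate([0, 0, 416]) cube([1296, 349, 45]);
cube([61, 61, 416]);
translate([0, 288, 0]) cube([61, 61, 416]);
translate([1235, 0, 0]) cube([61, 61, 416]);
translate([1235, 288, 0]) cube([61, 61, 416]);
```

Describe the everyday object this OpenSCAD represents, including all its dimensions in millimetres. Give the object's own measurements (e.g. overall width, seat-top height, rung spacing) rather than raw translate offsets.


A long wooden bench with a 1296 mm (x) × 349 mm (y) seat, 45 mm thick, its top surface 461 mm above the floor. Four 61 mm square legs at the seat corners, flush with the edges, run from z = 0 to the seat underside.


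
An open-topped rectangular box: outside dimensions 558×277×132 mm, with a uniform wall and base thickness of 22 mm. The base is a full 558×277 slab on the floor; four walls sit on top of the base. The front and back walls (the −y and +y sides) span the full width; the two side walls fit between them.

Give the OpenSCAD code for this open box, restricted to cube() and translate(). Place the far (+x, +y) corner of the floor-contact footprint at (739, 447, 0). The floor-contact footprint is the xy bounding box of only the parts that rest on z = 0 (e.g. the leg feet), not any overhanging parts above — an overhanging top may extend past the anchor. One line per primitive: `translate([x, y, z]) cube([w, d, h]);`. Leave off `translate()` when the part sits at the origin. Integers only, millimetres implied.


translate([181, 170, 0]) cube([558, 277, 22]);
translate([181, 170, 22]) cube([558, 22, 110]);
translate([181, 425, 22]) cube([558, 22, 110]);
translate([181, 192, 22]) cube([22, 233, 110]);
translate([717, 192, 22]) cube([22, 233, 110]);


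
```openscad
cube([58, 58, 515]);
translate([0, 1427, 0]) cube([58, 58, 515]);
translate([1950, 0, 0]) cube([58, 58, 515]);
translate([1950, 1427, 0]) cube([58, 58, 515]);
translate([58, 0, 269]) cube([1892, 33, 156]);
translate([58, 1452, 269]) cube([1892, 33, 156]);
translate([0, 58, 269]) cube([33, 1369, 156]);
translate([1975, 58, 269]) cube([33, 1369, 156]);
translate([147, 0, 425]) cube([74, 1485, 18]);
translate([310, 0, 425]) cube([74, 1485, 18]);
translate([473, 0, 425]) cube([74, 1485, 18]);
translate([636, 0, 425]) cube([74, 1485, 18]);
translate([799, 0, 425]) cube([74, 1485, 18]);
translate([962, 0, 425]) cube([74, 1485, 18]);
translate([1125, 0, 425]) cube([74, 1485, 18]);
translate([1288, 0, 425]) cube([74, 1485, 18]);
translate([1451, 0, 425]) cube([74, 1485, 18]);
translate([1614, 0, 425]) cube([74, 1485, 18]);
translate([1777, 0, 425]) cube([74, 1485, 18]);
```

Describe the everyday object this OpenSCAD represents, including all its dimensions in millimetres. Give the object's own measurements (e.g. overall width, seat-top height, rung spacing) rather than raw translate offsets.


A bed frame 2008 mm long (x) by 1485 mm wide (y). Four 58×58 mm corner posts, 515 mm tall, at the corners of the footprint. Four rails of 33 mm thickness and 156 mm height run between adjacent posts with their undersides at z = 269 mm, their outer faces flush with the outside of the frame (the two x-running rails run between the posts' inner faces; the two y-running rails run between the posts' inner faces). 11 slats, each 74 mm wide (x) and 18 mm thick, lie across the top of the two x-running rails, running the full 1485 mm width of the frame in y; along x they sit between the end posts with a 89 mm gap after the −x posts and between neighbouring slats, leaving 99 mm before the +x posts.


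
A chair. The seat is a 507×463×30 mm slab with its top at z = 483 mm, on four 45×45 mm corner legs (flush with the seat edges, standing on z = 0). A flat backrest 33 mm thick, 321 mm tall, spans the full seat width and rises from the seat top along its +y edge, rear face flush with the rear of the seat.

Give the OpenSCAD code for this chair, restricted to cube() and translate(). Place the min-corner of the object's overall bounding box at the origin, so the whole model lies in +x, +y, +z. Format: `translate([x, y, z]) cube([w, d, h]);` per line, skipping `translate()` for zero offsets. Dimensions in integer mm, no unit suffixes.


translate([0, 0, 453]) cube([507, 463, 30]);
cube([45, 45, 453]);
translate([462, 0, 0]) cube([45, 45, 453]);
translate([0, 418, 0]) cube([45, 45, 453]);
translate([462, 418, 0]) cube([45, 45, 453]);
translate([0, 430, 483]) cube([507, 33, 321]);


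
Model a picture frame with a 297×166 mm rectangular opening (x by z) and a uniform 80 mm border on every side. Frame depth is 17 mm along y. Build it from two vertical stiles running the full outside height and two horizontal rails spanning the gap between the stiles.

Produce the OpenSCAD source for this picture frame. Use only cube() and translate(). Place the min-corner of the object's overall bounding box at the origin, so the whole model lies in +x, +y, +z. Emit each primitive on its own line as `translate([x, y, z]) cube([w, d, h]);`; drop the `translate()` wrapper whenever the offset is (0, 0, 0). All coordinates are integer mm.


cube([80, 17, 326]);
translate([377, 0, 0]) cube([80, 17, 326]);
translate([80, 0, 0]) cube([297, 17, 80]);
translate([80, 0, 246]) cube([297, 17, 80]);


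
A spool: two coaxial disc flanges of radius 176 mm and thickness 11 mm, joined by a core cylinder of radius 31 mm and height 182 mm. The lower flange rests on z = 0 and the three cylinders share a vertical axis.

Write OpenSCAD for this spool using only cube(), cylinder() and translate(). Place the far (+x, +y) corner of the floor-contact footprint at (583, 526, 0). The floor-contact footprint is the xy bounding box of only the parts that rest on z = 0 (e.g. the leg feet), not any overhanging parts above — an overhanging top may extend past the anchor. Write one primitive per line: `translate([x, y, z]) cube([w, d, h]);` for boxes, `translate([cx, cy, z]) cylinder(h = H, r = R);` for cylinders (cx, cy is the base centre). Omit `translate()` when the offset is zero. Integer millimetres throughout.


translate([407, 350, 0]) cylinder(h = 11, r = 176);
translate([407, 350, 11]) cylinder(h = 182, r = 31);
translate([407, 350, 193]) cylinder(h = 11, r = 176);


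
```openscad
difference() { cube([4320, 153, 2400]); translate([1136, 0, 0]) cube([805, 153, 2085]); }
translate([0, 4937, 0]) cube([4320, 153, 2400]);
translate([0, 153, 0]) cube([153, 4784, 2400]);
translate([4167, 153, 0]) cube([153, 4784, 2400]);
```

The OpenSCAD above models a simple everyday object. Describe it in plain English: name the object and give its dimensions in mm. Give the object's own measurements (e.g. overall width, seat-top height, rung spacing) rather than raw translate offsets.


A single room: four walls, each 2400 mm tall and 153 mm thick, enclosing an outside footprint 4320×5090 mm (x × y), no floor or roof. The front and back walls (−y and +y sides) run the full x-width; the side walls fit between their inner faces. A door opening 805 mm wide and 2085 mm tall is cut through the front wall from the floor up, its −x edge 1136 mm from the wall's −x end.


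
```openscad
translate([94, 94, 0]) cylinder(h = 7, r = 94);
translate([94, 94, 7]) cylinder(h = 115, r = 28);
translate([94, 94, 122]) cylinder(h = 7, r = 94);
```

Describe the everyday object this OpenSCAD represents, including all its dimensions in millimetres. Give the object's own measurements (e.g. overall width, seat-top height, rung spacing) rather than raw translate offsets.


A spool: two coaxial disc flanges of radius 94 mm and thickness 7 mm, joined by a core cylinder of radius 28 mm and height 115 mm. The lower flange rests on z = 0 and the three cylinders share a vertical axis.


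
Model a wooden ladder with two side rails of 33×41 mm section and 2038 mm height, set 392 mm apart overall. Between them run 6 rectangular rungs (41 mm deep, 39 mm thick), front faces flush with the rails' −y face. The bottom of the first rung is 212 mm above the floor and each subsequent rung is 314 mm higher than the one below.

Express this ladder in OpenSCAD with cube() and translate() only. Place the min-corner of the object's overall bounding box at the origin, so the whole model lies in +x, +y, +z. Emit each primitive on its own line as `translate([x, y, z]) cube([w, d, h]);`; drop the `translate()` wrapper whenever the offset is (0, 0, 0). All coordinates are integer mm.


cube([33, 41, 2038]);
translate([359, 0, 0]) cube([33, 41, 2038]);
translate([33, 0, 212]) cube([326, 41, 39]);
translate([33, 0, 526]) cube([326, 41, 39]);
translate([33, 0, 840]) cube([326, 41, 39]);
translate([33, 0, 1154]) cube([326, 41, 39]);
translate([33, 0, 1468]) cube([326, 41, 39]);
translate([33, 0, 1782]) cube([326, 41, 39]);


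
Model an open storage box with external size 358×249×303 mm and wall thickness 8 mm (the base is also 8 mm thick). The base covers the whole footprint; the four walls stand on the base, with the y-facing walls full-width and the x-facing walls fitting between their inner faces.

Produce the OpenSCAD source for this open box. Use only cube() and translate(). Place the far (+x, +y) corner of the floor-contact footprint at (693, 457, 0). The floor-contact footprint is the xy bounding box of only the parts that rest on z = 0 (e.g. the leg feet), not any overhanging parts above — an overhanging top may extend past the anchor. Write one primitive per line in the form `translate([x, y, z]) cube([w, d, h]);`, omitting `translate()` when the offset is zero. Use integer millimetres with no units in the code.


translate([335, 208, 0]) cube([358, 249, 8]);
translate([335, 208, 8]) cube([358, 8, 295]);
translate([335, 449, 8]) cube([358, 8, 295]);
translate([335, 216, 8]) cube([8, 233, 295]);
translate([685, 216, 8]) cube([8, 233, 295]);


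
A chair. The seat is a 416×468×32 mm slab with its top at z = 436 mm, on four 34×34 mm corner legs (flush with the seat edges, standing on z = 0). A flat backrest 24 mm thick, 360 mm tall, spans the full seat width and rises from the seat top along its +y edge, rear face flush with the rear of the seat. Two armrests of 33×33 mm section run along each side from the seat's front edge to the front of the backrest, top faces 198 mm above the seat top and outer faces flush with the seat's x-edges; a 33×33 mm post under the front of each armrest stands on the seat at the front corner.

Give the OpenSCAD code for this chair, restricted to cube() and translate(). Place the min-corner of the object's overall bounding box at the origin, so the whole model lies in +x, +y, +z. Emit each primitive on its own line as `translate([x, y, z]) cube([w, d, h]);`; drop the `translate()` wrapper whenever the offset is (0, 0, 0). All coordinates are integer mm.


translate([0, 0, 404]) cube([416, 468, 32]);
cube([34, 34, 404]);
translate([382, 0, 0]) cube([34, 34, 404]);
translate([0, 434, 0]) cube([34, 34, 404]);
translate([382, 434, 0]) cube([34, 34, 404]);
translate([0, 444, 436]) cube([416, 24, 360]);
translate([0, 0, 601]) cube([33, 444, 33]);
translate([383, 0, 601]) cube([33, 444, 33]);
translate([0, 0, 436]) cube([33, 33, 165]);
translate([383, 0, 436]) cube([33, 33, 165]);


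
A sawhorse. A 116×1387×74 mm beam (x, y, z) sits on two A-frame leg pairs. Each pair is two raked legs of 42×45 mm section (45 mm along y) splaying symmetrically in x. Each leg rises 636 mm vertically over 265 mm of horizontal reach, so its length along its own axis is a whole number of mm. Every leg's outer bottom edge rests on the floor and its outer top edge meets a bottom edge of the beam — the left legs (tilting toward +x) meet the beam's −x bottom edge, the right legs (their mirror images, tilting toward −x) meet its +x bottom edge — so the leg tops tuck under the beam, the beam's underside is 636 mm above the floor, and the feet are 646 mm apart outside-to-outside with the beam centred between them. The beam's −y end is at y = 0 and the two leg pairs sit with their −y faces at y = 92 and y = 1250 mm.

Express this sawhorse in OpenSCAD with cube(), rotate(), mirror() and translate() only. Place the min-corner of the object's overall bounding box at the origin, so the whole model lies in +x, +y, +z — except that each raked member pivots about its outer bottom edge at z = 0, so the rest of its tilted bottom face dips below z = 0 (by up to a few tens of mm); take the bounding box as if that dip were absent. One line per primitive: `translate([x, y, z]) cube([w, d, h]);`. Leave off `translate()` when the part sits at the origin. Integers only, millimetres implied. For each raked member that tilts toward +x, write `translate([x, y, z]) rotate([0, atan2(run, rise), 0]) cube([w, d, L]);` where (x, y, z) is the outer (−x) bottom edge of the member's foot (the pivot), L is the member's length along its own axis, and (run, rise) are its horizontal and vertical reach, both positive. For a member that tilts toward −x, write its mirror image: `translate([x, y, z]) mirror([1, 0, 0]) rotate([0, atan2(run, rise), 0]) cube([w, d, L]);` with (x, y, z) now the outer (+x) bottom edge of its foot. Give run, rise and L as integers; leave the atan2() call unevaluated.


translate([265, 0, 636]) cube([116, 1387, 74]);
translate([0, 92, 0]) rotate([0, atan2(265, 636), 0]) cube([42, 45, 689]);
translate([646, 92, 0]) mirror([1, 0, 0]) rotate([0, atan2(265, 636), 0]) cube([42, 45, 689]);
translate([0, 1250, 0]) rotate([0, atan2(265, 636), 0]) cube([42, 45, 689]);
translate([646, 1250, 0]) mirror([1, 0, 0]) rotate([0, atan2(265, 636), 0]) cube([42, 45, 689]);


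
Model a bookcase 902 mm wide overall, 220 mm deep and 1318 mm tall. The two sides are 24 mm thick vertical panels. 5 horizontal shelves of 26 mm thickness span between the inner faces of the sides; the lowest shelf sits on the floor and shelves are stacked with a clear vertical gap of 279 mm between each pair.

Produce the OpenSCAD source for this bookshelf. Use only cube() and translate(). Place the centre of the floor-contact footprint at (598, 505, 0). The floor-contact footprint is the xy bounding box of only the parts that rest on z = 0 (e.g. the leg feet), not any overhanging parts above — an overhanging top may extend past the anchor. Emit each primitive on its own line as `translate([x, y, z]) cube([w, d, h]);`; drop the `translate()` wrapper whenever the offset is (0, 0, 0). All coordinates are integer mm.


translate([147, 395, 0]) cube([24, 220, 1318]);
translate([1025, 395, 0]) cube([24, 220, 1318]);
translate([171, 395, 0]) cube([854, 220, 26]);
translate([171, 395, 305]) cube([854, 220, 26]);
translate([171, 395, 610]) cube([854, 220, 26]);
translate([171, 395, 915]) cube([854, 220, 26]);
translate([171, 395, 1220]) cube([854, 220, 26]);


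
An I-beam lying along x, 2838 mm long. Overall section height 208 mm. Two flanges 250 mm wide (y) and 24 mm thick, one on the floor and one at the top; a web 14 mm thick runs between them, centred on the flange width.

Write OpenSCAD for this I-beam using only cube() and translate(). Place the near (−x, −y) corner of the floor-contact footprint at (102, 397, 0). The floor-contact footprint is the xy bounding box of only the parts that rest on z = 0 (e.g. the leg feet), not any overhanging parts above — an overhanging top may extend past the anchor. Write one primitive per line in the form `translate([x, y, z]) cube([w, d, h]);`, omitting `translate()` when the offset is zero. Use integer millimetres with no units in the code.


translate([102, 397, 0]) cube([2838, 250, 24]);
translate([102, 515, 24]) cube([2838, 14, 160]);
translate([102, 397, 184]) cube([2838, 250, 24]);


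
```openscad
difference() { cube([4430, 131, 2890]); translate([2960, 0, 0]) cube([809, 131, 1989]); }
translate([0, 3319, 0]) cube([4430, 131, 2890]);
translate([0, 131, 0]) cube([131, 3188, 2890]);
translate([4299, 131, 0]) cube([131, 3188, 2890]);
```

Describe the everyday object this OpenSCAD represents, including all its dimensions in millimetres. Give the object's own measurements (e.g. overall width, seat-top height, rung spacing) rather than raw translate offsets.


A single room: four walls, each 2890 mm tall and 131 mm thick, enclosing an outside footprint 4430×3450 mm (x × y), no floor or roof. The front and back walls (−y and +y sides) run the full x-width; the side walls fit between their inner faces. A door opening 809 mm wide and 1989 mm tall is cut through the front wall from the floor up, its −x edge 2960 mm from the wall's −x end.


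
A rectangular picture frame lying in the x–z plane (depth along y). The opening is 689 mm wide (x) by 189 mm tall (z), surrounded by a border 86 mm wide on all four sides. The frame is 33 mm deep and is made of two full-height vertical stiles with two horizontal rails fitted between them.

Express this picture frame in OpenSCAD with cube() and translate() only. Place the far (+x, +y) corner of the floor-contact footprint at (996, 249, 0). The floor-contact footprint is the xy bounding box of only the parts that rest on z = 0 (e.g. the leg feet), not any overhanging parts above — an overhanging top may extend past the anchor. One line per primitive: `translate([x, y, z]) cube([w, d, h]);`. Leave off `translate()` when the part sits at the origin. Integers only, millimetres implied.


translate([135, 216, 0]) cube([86, 33, 361]);
translate([910, 216, 0]) cube([86, 33, 361]);
translate([221, 216, 0]) cube([689, 33, 86]);
translate([221, 216, 275]) cube([689, 33, 86]);


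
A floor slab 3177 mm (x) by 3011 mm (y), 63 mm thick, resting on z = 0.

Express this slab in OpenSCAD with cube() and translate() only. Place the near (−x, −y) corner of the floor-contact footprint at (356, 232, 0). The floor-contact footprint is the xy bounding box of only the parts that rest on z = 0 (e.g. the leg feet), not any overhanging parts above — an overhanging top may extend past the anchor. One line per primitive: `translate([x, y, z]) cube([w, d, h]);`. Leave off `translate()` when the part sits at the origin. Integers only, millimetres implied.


translate([356, 232, 0]) cube([3177, 3011, 63]);


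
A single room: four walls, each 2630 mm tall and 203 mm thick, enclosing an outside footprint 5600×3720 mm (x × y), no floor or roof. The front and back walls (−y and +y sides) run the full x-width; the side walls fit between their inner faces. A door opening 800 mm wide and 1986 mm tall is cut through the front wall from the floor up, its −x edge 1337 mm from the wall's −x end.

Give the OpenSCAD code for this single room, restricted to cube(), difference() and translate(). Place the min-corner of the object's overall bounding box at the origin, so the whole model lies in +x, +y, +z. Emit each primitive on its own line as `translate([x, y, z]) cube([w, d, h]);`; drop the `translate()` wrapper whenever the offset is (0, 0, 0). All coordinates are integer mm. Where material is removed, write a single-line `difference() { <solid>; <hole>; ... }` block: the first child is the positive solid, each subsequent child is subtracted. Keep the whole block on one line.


difference() { cube([5600, 203, 2630]); translate([1337, 0, 0]) cube([800, 203, 1986]); }
translate([0, 3517, 0]) cube([5600, 203, 2630]);
translate([0, 203, 0]) cube([203, 3314, 2630]);
translate([5397, 203, 0]) cube([203, 3314, 2630]);


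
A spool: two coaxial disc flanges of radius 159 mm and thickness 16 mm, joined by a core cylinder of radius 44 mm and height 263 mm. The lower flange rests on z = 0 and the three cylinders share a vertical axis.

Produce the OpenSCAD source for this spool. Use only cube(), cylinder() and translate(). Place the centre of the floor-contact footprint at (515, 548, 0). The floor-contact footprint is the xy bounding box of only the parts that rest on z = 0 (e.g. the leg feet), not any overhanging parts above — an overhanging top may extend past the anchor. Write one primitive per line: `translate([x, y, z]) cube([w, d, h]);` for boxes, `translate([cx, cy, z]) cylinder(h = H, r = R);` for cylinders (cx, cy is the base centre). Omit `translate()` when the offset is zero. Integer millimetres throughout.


translate([515, 548, 0]) cylinder(h = 16, r = 159);
translate([515, 548, 16]) cylinder(h = 263, r = 44);
translate([515, 548, 279]) cylinder(h = 16, r = 159);


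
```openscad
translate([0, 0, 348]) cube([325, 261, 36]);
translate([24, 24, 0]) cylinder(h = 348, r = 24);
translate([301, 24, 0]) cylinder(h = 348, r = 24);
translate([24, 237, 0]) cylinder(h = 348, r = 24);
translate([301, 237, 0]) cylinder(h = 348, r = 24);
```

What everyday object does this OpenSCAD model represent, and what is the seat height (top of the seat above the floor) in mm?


A stool. The seat height is 384 mm.

A 325×261×36 slab at z = 348 on four corner cylinders — a stool. The seat top is 348 + 36 = 384 mm.


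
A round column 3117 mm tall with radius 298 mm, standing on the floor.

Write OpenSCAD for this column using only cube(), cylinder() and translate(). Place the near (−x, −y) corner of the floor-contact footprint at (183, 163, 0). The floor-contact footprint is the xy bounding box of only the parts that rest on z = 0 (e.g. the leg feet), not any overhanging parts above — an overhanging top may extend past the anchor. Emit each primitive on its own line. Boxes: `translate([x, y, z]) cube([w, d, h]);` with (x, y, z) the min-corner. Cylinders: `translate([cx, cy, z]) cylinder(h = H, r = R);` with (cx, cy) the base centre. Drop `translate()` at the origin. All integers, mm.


translate([481, 461, 0]) cylinder(h = 3117, r = 298);


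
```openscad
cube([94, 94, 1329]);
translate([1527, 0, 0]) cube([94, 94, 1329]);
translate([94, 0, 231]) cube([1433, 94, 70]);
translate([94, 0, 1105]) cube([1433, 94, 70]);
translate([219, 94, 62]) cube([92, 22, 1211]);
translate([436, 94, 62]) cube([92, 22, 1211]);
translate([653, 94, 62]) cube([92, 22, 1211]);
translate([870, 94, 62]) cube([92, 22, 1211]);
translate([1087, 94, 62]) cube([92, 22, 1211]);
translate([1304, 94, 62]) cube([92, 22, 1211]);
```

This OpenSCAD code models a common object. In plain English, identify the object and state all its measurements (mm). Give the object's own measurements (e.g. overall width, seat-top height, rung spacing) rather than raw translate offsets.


A fence section. Two 94×94 mm posts, 1329 mm tall, stand on the floor with a clear span of 1433 mm between their inner faces. Two horizontal rails of 94×70 mm section span the gap between the posts with their undersides at z = 231 mm and z = 1105 mm, flush with the posts' −y face. 6 pickets, each 92 mm wide, 22 mm thick and 1211 mm tall, are fixed to the +y face of the rails with their bottoms at z = 62 mm, spaced across the span with a 125 mm gap after the −x post and between neighbouring pickets, with 131 mm left before the +x post.


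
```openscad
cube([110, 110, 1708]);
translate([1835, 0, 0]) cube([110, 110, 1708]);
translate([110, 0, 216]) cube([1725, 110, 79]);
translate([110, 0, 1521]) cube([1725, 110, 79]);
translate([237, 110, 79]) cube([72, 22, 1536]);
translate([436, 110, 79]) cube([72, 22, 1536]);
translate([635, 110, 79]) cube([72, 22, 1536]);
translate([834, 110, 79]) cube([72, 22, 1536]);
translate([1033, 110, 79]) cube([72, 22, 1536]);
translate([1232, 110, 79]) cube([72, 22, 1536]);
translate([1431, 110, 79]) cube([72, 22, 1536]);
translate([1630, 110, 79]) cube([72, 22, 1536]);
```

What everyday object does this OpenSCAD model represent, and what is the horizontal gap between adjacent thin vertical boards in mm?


A fence section. The picket gap is 127 mm.

Two posts, two rails, 8 pickets — a fence section. Span 1725 mm holds 8 pickets of 72 mm with 9 equal gaps: ⌊(1725 − 8·72) / 9⌋ = 127 mm.
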